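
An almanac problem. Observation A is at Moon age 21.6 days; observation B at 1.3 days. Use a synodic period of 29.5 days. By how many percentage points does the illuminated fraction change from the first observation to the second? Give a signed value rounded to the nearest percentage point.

θ₁ = 360° × 21.6/29.5 = 263.6°, f₁ = (1 − cos θ₁)/2 = 0.556.
θ₂ = 360° × 1.3/29.5 = 15.9°, f₂ = (1 − cos θ₂)/2 = 0.019.
Change = f₂ − f₁ = -0.537 → -54 percentage points.

-54 pp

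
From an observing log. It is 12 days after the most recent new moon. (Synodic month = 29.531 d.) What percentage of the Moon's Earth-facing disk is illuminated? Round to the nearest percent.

The Moon has covered 12/29.531 of its cycle, so θ ≈ 360° × 12/29.531 = 146.3°.
With cos θ = (-0.832), the lit fraction is (1 − (-0.832))/2 ≈ 0.916, so 92%.

92%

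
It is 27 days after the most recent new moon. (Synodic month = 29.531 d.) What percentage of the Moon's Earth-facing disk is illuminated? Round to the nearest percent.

The Moon has covered 27/29.531 of its cycle, so θ ≈ 360° × 27/29.531 = 329.1°.
With cos θ = 0.858, the lit fraction is (1 − 0.858)/2 ≈ 0.071, so 7%.

7%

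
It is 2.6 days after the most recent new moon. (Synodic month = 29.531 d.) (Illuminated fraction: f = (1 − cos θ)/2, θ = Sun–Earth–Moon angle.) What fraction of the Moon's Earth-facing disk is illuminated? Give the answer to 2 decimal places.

0.07

The Moon has covered 2.6/29.531 of its cycle, so θ ≈ 360° × 2.6/29.531 = 31.7°.
Illuminated fraction = (1 − cos 31.7°)/2 = (1 − 0.851)/2 ≈ 0.075.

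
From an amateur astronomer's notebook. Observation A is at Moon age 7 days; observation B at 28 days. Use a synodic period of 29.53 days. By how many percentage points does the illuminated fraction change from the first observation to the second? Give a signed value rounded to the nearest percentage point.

-43 percentage points

θ₁ = 360° × 7/29.53 = 85.3°, f₁ = (1 − cos θ₁)/2 = 0.459.
θ₂ = 360° × 28/29.53 = 341.3°, f₂ = (1 − cos θ₂)/2 = 0.026.
Change = f₂ − f₁ = -0.433 → -43 percentage points.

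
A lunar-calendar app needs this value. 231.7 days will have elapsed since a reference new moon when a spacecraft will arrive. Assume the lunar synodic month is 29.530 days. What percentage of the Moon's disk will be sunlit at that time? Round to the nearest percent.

231.7 d spans 7 complete synodic months (7 × 29.530 = 206.71 d) plus 24.99 d.
Phase angle: θ = 360°·(24.99 d)/(29.530 d) = 304.7°.
Illuminated fraction = (1 − cos 304.7°)/2 = (1 − 0.569)/2 ≈ 0.216, so 22%.

22%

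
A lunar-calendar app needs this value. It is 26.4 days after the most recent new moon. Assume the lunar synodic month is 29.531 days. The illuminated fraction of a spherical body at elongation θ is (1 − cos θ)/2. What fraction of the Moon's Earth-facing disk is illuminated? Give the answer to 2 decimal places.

0.11

The Moon has covered 26.4/29.531 of its cycle, so θ ≈ 360° × 26.4/29.531 = 321.8°.
cos 321.8° = 0.786, so f = (1 − 0.786)/2 = 0.107.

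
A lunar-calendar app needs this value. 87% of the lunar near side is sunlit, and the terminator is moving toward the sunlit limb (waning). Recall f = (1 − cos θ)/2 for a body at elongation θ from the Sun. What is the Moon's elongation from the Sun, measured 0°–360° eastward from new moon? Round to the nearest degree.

222°

From f = (1 − cos θ)/2: cos θ = 1 − 2×0.87 = -0.740; arccos → 137.7°.
A waning Moon lies in 180°–360°, so θ = 360° − 137.7° = 222.3°.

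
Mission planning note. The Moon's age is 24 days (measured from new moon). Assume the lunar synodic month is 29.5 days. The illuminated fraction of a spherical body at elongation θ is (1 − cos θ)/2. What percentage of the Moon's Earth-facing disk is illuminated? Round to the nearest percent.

31%

Elongation θ = 360° × 24/29.5 ≈ 292.9°.
cos 292.9° = 0.389, so f = (1 − 0.389)/2 = 0.306, so 31%.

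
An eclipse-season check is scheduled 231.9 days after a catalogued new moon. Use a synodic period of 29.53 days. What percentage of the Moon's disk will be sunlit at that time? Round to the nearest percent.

20%

231.9 d spans 7 complete synodic months (7 × 29.53 = 206.71 d) plus 25.19 d.
Phase angle: θ = 360°·(25.19 d)/(29.53 d) = 307.1°.
Illuminated fraction = (1 − cos 307.1°)/2 = (1 − 0.603)/2 ≈ 0.198, so 20%.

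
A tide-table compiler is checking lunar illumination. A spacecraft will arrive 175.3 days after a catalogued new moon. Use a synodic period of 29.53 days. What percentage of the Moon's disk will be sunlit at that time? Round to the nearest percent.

Reduce mod P: 175.3 − 5×29.53 = 27.65 d into the current lunation.
Phase angle: θ = 360°·(27.65 d)/(29.53 d) = 337.1°.
With cos θ = 0.921, the lit fraction is (1 − 0.921)/2 ≈ 0.039, so 4%.

4%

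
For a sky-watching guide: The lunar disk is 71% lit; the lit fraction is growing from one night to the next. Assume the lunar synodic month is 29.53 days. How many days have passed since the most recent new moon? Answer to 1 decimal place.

cos θ = 1 − 2f = -0.420, giving a principal value of 114.8°.
The Moon is waxing (0°–180°), so θ = 114.8° directly.
At 360°/29.53 d per day, 114.8° corresponds to 9.42 days.

9.4 days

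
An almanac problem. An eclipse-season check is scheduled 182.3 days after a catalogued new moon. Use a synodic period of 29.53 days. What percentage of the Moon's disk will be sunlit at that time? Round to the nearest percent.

27%

182.3/29.53 = 6.173 lunations, so 6 complete cycles and 5.12 d into the next.
The Moon has covered 5.12/29.53 of its cycle, so θ ≈ 360° × 5.12/29.53 = 62.4°.
cos 62.4° = 0.463, so f = (1 − 0.463)/2 = 0.268, so 27%.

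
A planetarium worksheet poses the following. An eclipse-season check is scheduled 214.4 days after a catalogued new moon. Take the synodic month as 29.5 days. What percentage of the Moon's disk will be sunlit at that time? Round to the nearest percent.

214.4/29.5 = 7.268 lunations, so 7 complete cycles and 7.90 d into the next.
Elongation θ = 360° × 7.90/29.5 ≈ 96.4°.
Illuminated fraction = (1 − cos 96.4°)/2 = (1 − (-0.112))/2 ≈ 0.556, so 56%.

56%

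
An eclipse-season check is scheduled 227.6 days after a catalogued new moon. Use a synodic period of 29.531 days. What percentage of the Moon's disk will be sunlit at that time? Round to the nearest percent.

Reduce mod P: 227.6 − 7×29.531 = 20.88 d into the current lunation.
Phase angle: θ = 360°·(20.88 d)/(29.531 d) = 254.6°.
Illuminated fraction = (1 − cos 254.6°)/2 = (1 − (-0.266))/2 ≈ 0.633, so 63%.

63%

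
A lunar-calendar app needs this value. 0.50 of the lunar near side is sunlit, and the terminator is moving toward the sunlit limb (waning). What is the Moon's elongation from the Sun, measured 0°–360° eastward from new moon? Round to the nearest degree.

cos θ = 1 − 2f = 0.000, giving a principal value of 90.0°.
Waning ⇒ past full, so θ = 360° − 90.0° = 270.0°.

270°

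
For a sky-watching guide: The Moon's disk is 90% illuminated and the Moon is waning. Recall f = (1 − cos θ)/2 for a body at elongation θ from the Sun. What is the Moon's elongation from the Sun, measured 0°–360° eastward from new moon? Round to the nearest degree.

217°

cos θ = 1 − 2f = -0.800, giving a principal value of 143.1°.
Since the Moon is past full (waning), take the reflex angle: θ = 360° − 143.1° = 216.9°.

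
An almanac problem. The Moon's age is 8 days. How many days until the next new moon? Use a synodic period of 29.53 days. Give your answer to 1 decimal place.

21.5 days

The next new moon completes the synodic month: 29.53 − 8 = 21.530 days.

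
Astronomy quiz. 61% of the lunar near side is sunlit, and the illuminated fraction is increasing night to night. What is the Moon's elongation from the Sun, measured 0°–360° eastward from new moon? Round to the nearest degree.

103°

Invert f = (1 − cos θ)/2 to get cos θ = 1 − 2(0.61) = -0.220, hence θ₀ = arccos -0.220 = 102.7°.
Before full moon the principal value applies: θ = 102.7°.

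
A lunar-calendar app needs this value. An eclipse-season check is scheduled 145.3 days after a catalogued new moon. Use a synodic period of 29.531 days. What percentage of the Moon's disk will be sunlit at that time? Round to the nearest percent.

Reduce mod P: 145.3 − 4×29.531 = 27.18 d into the current lunation.
Elongation θ = 360° × 27.18/29.531 ≈ 331.3°.
cos 331.3° = 0.877, so f = (1 − 0.877)/2 = 0.061, so 6%.

6%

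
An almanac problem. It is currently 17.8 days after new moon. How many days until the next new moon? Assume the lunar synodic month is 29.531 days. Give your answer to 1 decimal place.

11.7 days

One full lunation from the last new moon is 29.531 d; remaining = 29.531 − 17.8 = 11.731 d.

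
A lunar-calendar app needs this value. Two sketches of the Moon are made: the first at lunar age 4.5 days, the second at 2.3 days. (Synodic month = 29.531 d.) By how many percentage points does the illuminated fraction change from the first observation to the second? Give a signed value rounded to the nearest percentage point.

-15 percentage points

θ₁ = 360° × 4.5/29.531 = 54.9°, f₁ = (1 − cos θ₁)/2 = 0.212.
θ₂ = 360° × 2.3/29.531 = 28.0°, f₂ = (1 − cos θ₂)/2 = 0.059.
Change = f₂ − f₁ = -0.154 → -15 percentage points.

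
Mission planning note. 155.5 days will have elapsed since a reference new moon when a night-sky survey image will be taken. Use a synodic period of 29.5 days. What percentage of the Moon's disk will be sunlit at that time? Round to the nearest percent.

57%

155.5/29.5 = 5.271 lunations, so 5 complete cycles and 8.00 d into the next.
The Moon has covered 8.00/29.5 of its cycle, so θ ≈ 360° × 8.00/29.5 = 97.6°.
Illuminated fraction = (1 − cos 97.6°)/2 = (1 − (-0.133))/2 ≈ 0.566, so 57%.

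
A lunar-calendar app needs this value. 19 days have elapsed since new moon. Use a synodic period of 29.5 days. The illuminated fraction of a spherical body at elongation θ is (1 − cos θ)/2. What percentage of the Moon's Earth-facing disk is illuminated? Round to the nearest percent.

81%

Elongation θ = 360° × 19/29.5 ≈ 231.9°.
cos 231.9° = (-0.618), so f = (1 − (-0.618))/2 = 0.809, so 81%.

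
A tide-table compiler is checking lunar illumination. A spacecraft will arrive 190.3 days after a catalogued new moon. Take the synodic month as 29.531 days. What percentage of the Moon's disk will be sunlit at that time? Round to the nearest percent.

190.3 d spans 6 complete synodic months (6 × 29.531 = 177.19 d) plus 13.11 d.
Phase angle: θ = 360°·(13.11 d)/(29.531 d) = 159.9°.
cos 159.9° = (-0.939), so f = (1 − (-0.939))/2 = 0.969, so 97%.

97%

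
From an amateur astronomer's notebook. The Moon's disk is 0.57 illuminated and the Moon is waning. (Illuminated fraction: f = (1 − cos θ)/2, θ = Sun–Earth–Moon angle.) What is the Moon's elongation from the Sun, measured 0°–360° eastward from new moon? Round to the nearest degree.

262°

From f = (1 − cos θ)/2: cos θ = 1 − 2×0.57 = -0.140; arccos → 98.0°.
Waning ⇒ past full, so θ = 360° − 98.0° = 262.0°.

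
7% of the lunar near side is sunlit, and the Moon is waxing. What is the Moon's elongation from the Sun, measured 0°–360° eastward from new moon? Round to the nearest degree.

From f = (1 − cos θ)/2: cos θ = 1 − 2×0.07 = 0.860; arccos → 30.7°.
Before full moon the principal value applies: θ = 30.7°.

31°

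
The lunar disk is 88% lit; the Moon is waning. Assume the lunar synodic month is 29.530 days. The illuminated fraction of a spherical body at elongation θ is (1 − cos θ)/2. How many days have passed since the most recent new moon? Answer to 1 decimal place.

cos θ = 1 − 2f = -0.760, giving a principal value of 139.5°.
Since the Moon is past full (waning), take the reflex angle: θ = 360° − 139.5° = 220.5°.
Age = 29.530 × 220.5°/360° ≈ 18.09 days.

18.1 days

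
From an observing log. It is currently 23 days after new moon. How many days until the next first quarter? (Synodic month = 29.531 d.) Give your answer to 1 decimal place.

13.9 days

First quarter occurs at elongation 90°, i.e. at age 29.531 × 90/360 = 7.383 d.
Already past this cycle's first quarter; the next is at 7.383 + 29.531 = 36.914 d, so 36.914 − 23 = 13.914 days.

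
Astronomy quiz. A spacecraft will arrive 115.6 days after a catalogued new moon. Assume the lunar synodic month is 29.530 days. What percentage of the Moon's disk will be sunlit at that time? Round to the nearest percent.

115.6/29.530 = 3.915 lunations, so 3 complete cycles and 27.01 d into the next.
Phase angle: θ = 360°·(27.01 d)/(29.530 d) = 329.3°.
Illuminated fraction = (1 − cos 329.3°)/2 = (1 − 0.860)/2 ≈ 0.070, so 7%.

7%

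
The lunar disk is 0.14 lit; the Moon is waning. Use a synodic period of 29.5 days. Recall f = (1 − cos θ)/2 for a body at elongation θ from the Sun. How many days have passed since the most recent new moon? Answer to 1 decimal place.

25.9 days

From f = (1 − cos θ)/2: cos θ = 1 − 2×0.14 = 0.720; arccos → 43.9°.
A waning Moon lies in 180°–360°, so θ = 360° − 43.9° = 316.1°.
At 360°/29.5 d per day, 316.1° corresponds to 25.90 days.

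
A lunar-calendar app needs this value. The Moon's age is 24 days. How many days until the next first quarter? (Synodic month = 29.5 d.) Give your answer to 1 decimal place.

12.9 days

First quarter is 0.25 of the way through the cycle: age 0.25 × 29.5 = 7.375 d.
This lunation's first quarter (7.375 d) has passed, so add one period: 36.875 − 24 = 12.875 days.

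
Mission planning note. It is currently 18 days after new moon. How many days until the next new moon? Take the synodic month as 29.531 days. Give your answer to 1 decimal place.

11.5 days

The next new moon completes the synodic month: 29.531 − 18 = 11.531 days.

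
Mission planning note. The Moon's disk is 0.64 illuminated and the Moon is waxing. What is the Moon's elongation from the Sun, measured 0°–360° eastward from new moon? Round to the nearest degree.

106°

Invert f = (1 − cos θ)/2 to get cos θ = 1 − 2(0.64) = -0.280, hence θ₀ = arccos -0.280 = 106.3°.
Waxing ⇒ before full, so θ = 106.3°.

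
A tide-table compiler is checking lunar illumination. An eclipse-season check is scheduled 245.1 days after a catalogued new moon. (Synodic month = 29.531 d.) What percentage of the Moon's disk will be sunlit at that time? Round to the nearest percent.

65%

245.1 d spans 8 complete synodic months (8 × 29.531 = 236.25 d) plus 8.85 d.
Phase angle: θ = 360°·(8.85 d)/(29.531 d) = 107.9°.
cos 107.9° = (-0.308), so f = (1 − (-0.308))/2 = 0.654, so 65%.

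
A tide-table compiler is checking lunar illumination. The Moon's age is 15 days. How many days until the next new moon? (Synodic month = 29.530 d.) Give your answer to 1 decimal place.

14.5 days

The next new moon completes the synodic month: 29.530 − 15 = 14.530 days.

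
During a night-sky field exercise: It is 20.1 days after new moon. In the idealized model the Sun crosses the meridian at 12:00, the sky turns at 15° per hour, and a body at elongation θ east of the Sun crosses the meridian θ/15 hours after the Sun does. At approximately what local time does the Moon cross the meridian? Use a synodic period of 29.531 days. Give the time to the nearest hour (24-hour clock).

The Moon has covered 20.1/29.531 of its cycle, so θ ≈ 360° × 20.1/29.531 = 245.0°.
The Moon trails the Sun by θ/15 = 245.0/15 ≈ 16.34 hours.
12:00 + 16.34 h ≈ 04:20 → 04:00 to the nearest hour.

04:00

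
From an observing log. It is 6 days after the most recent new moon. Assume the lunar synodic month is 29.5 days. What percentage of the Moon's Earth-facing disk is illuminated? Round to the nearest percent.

Elongation θ = 360° × 6/29.5 ≈ 73.2°.
Illuminated fraction = (1 − cos 73.2°)/2 = (1 − 0.289)/2 ≈ 0.356, so 36%.

36%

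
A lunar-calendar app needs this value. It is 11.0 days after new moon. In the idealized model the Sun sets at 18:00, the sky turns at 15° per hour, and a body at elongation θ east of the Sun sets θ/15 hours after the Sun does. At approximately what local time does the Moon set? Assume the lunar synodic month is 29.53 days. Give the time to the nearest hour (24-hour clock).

03:00

The Moon has covered 11.0/29.53 of its cycle, so θ ≈ 360° × 11.0/29.53 = 134.1°.
The Moon trails the Sun by θ/15 = 134.1/15 ≈ 8.94 hours.
18:00 + 8.94 h ≈ 02:56 → 03:00 to the nearest hour.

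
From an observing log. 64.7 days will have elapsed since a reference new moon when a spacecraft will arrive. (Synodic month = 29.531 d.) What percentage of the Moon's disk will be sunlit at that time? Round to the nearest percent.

32%

Reduce mod P: 64.7 − 2×29.531 = 5.64 d into the current lunation.
Phase angle: θ = 360°·(5.64 d)/(29.531 d) = 68.7°.
With cos θ = 0.363, the lit fraction is (1 − 0.363)/2 ≈ 0.319, so 32%.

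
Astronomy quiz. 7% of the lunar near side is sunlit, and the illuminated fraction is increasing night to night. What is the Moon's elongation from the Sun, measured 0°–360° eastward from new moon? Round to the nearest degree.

From f = (1 − cos θ)/2: cos θ = 1 − 2×0.07 = 0.860; arccos → 30.7°.
Before full moon the principal value applies: θ = 30.7°.

31°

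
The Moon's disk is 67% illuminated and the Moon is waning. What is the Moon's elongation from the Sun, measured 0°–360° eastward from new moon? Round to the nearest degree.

Invert f = (1 − cos θ)/2 to get cos θ = 1 − 2(0.67) = -0.340, hence θ₀ = arccos -0.340 = 109.9°.
A waning Moon lies in 180°–360°, so θ = 360° − 109.9° = 250.1°.

250°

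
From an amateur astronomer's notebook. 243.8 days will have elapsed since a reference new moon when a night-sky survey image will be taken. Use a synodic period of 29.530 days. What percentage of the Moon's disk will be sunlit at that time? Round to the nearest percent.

243.8 d spans 8 complete synodic months (8 × 29.530 = 236.24 d) plus 7.56 d.
The Moon has covered 7.56/29.530 of its cycle, so θ ≈ 360° × 7.56/29.530 = 92.2°.
With cos θ = (-0.038), the lit fraction is (1 − (-0.038))/2 ≈ 0.519, so 52%.

52%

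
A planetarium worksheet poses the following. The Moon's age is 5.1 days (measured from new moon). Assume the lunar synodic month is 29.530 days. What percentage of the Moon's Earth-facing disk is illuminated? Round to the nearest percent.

27%

The Moon has covered 5.1/29.530 of its cycle, so θ ≈ 360° × 5.1/29.530 = 62.2°.
cos 62.2° = 0.467, so f = (1 − 0.467)/2 = 0.267, so 27%.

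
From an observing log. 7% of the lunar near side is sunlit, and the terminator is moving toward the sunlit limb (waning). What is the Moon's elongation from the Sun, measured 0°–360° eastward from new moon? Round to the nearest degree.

cos θ = 1 − 2f = 0.860, giving a principal value of 30.7°.
Since the Moon is past full (waning), take the reflex angle: θ = 360° − 30.7° = 329.3°.

329°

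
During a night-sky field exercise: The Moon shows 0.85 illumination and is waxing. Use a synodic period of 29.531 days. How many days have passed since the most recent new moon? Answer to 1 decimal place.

Invert f = (1 − cos θ)/2 to get cos θ = 1 − 2(0.85) = -0.700, hence θ₀ = arccos -0.700 = 134.4°.
Waxing ⇒ before full, so θ = 134.4°.
Age = 29.531 × 134.4°/360° ≈ 11.03 days.

11.0 days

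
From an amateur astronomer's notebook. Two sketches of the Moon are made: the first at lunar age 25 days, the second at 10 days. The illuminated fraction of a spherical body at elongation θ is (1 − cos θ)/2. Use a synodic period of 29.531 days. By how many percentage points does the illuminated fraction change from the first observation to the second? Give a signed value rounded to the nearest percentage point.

+55 percentage points

θ₁ = 360° × 25/29.531 = 304.8°, f₁ = (1 − cos θ₁)/2 = 0.215.
θ₂ = 360° × 10/29.531 = 121.9°, f₂ = (1 − cos θ₂)/2 = 0.764.
Change = f₂ − f₁ = +0.549 → +55 percentage points.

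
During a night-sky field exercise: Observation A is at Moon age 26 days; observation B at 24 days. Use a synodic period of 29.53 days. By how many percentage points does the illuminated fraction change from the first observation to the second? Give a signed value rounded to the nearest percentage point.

+17 pp

First observation: θ = 360°·26/29.53 = 317.0°, so f = 0.135.
Second observation: θ = 292.6°, f = 0.308.
Δf = 0.308 − 0.135 = +0.173, i.e. +17 pp.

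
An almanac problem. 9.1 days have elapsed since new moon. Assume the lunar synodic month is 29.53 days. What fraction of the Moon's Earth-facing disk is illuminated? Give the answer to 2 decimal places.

Elongation θ = 360° × 9.1/29.53 ≈ 110.9°.
Illuminated fraction = (1 − cos 110.9°)/2 = (1 − (-0.357))/2 ≈ 0.679.

0.68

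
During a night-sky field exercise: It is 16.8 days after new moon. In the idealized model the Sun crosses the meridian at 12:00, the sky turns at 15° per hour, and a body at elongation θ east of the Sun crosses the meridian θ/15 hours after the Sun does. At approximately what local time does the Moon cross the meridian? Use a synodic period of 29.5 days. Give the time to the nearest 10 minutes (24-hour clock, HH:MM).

Phase angle: θ = 360°·(16.8 d)/(29.5 d) = 205.0°.
Delay after the Sun = 205.0° / (15°/h) ≈ 13.67 h.
12:00 + 13.668 h ≈ 01:40 → 01:40 to the nearest ten minutes.

01:40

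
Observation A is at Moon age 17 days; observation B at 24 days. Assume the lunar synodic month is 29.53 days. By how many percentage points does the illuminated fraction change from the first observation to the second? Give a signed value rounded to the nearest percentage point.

θ₁ = 360° × 17/29.53 = 207.2°, f₁ = (1 − cos θ₁)/2 = 0.945.
θ₂ = 360° × 24/29.53 = 292.6°, f₂ = (1 − cos θ₂)/2 = 0.308.
Change = f₂ − f₁ = -0.637 → -64 percentage points.

-64 pp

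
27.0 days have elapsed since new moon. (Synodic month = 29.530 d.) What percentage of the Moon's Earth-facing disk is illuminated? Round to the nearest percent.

7%

Phase angle: θ = 360°·(27.0 d)/(29.530 d) = 329.2°.
With cos θ = 0.859, the lit fraction is (1 − 0.859)/2 ≈ 0.071, so 7%.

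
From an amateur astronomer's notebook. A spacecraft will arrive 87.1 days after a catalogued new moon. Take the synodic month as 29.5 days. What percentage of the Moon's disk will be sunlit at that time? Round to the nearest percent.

2%

87.1 d spans 2 complete synodic months (2 × 29.5 = 59.00 d) plus 28.10 d.
The Moon has covered 28.10/29.5 of its cycle, so θ ≈ 360° × 28.10/29.5 = 342.9°.
cos 342.9° = 0.956, so f = (1 − 0.956)/2 = 0.022, so 2%.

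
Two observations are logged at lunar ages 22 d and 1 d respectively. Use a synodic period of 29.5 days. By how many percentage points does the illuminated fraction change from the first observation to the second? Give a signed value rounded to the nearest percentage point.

-50 pp

First observation: θ = 360°·22/29.5 = 268.5°, so f = 0.513.
Second observation: θ = 12.2°, f = 0.011.
Δf = 0.011 − 0.513 = -0.502, i.e. -50 pp.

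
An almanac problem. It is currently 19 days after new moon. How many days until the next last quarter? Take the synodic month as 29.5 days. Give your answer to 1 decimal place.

3.1 days

Last quarter occurs at elongation 270°, i.e. at age 29.5 × 270/360 = 22.125 d.
So 3.125 days remain (22.125 − 19).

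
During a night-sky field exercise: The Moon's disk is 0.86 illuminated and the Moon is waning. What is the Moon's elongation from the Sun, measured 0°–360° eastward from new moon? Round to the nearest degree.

Invert f = (1 − cos θ)/2 to get cos θ = 1 − 2(0.86) = -0.720, hence θ₀ = arccos -0.720 = 136.1°.
A waning Moon lies in 180°–360°, so θ = 360° − 136.1° = 223.9°.

224°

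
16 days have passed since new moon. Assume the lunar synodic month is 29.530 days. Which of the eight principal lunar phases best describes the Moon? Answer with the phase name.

full moon

At 16/29.530 of the cycle, θ ≈ 195° — the full moon range.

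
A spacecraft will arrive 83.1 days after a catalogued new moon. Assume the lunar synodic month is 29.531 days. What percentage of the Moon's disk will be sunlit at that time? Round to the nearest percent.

30%

83.1 d spans 2 complete synodic months (2 × 29.531 = 59.06 d) plus 24.04 d.
Phase angle: θ = 360°·(24.04 d)/(29.531 d) = 293.0°.
With cos θ = 0.391, the lit fraction is (1 − 0.391)/2 ≈ 0.304, so 30%.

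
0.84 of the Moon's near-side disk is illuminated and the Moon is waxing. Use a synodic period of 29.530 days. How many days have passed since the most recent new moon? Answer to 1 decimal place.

From f = (1 − cos θ)/2: cos θ = 1 − 2×0.84 = -0.680; arccos → 132.8°.
Waxing ⇒ before full, so θ = 132.8°.
At 360°/29.530 d per day, 132.8° corresponds to 10.90 days.

10.9 days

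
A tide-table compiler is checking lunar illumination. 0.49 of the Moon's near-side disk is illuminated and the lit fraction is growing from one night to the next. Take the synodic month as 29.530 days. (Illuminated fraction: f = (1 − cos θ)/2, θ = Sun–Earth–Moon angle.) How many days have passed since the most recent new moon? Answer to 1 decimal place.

7.3 days

Invert f = (1 − cos θ)/2 to get cos θ = 1 − 2(0.49) = 0.020, hence θ₀ = arccos 0.020 = 88.9°.
Before full moon the principal value applies: θ = 88.9°.
Age = 29.530 × 88.9°/360° ≈ 7.29 days.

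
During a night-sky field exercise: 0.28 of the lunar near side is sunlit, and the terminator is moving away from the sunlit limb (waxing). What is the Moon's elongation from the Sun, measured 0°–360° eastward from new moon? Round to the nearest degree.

Invert f = (1 − cos θ)/2 to get cos θ = 1 − 2(0.28) = 0.440, hence θ₀ = arccos 0.440 = 63.9°.
The Moon is waxing (0°–180°), so θ = 63.9° directly.

64°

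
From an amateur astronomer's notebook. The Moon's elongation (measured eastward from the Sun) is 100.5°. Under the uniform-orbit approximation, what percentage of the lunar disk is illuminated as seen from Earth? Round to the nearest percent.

Half-versine of 100.5°: (1 − (-0.182))/2 = 0.591, i.e. 59%.

59%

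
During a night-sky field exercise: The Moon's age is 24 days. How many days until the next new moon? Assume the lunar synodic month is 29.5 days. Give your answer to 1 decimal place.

5.5 days

The next new moon completes the synodic month: 29.5 − 24 = 5.500 days.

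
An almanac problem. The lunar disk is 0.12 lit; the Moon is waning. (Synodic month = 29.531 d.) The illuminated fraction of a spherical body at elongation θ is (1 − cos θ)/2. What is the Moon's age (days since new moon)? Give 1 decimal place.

From f = (1 − cos θ)/2: cos θ = 1 − 2×0.12 = 0.760; arccos → 40.5°.
Since the Moon is past full (waning), take the reflex angle: θ = 360° − 40.5° = 319.5°.
At 360°/29.531 d per day, 319.5° corresponds to 26.21 days.

26.2 days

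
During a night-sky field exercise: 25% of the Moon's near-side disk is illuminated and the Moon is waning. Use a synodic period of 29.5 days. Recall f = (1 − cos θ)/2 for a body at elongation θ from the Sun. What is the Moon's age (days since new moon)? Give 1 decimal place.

24.6 days

Invert f = (1 − cos θ)/2 to get cos θ = 1 − 2(0.25) = 0.500, hence θ₀ = arccos 0.500 = 60.0°.
A waning Moon lies in 180°–360°, so θ = 360° − 60.0° = 300.0°.
At 360°/29.5 d per day, 300.0° corresponds to 24.58 days.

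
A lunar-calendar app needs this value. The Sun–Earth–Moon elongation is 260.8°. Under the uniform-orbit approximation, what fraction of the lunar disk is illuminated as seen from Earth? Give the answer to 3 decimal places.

f = (1 − cos 260.8°)/2 = (1 − (-0.160))/2 ≈ 0.580.

0.580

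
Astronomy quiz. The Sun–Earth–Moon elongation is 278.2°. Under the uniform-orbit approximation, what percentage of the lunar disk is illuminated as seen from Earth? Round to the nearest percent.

43%

cos 278.2° = 0.143, so f = (1 − 0.143)/2 = 0.429, i.e. 43%.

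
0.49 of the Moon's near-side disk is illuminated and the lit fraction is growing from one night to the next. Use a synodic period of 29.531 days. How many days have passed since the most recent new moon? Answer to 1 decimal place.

Invert f = (1 − cos θ)/2 to get cos θ = 1 − 2(0.49) = 0.020, hence θ₀ = arccos 0.020 = 88.9°.
Before full moon the principal value applies: θ = 88.9°.
That fraction of the synodic month is 88.9/360 × 29.531 d ≈ 7.29 d.

7.3 days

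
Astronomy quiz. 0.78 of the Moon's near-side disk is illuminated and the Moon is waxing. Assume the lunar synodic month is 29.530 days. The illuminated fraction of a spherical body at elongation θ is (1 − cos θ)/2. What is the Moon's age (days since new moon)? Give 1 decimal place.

Invert f = (1 − cos θ)/2 to get cos θ = 1 − 2(0.78) = -0.560, hence θ₀ = arccos -0.560 = 124.1°.
Before full moon the principal value applies: θ = 124.1°.
Age = 29.530 × 124.1°/360° ≈ 10.18 days.

10.2 days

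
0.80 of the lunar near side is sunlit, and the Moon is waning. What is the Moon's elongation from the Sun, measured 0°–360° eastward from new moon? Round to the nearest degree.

From f = (1 − cos θ)/2: cos θ = 1 − 2×0.80 = -0.600; arccos → 126.9°.
Since the Moon is past full (waning), take the reflex angle: θ = 360° − 126.9° = 233.1°.

233°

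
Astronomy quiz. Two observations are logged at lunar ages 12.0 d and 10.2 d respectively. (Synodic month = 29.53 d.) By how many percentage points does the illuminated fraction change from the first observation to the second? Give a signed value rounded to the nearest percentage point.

θ₁ = 360° × 12.0/29.53 = 146.3°, f₁ = (1 − cos θ₁)/2 = 0.916.
θ₂ = 360° × 10.2/29.53 = 124.3°, f₂ = (1 − cos θ₂)/2 = 0.782.
Change = f₂ − f₁ = -0.134 → -13 percentage points.

-13 pp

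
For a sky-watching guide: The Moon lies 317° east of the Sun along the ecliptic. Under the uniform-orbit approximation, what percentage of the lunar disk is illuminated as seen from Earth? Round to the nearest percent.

cos 317° = 0.731, so f = (1 − 0.731)/2 = 0.134, i.e. 13%.

13%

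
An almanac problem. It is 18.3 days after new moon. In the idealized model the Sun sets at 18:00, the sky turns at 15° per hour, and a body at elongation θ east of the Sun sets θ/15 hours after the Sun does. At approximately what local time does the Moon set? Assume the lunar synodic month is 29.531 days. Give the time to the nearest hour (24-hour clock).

Phase angle: θ = 360°·(18.3 d)/(29.531 d) = 223.1°.
At 15° of sky rotation per hour, 223.1° corresponds to a 14.87 h lag.
18:00 + 14.87 h ≈ 08:52 → 09:00 to the nearest hour.

09:00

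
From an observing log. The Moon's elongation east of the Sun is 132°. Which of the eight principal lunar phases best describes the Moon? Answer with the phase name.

The waxing gibbous sector spans roughly 112°–158°; 132° falls inside it.

waxing gibbous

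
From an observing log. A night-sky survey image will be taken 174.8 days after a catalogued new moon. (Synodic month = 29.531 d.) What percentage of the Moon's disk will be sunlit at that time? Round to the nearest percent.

174.8/29.531 = 5.919 lunations, so 5 complete cycles and 27.15 d into the next.
Elongation θ = 360° × 27.15/29.531 ≈ 330.9°.
cos 330.9° = 0.874, so f = (1 − 0.874)/2 = 0.063, so 6%.

6%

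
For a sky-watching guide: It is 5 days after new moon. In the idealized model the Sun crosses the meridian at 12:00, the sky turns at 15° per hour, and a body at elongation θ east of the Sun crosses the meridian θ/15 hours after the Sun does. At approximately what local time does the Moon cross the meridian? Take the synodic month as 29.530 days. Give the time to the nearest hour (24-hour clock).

16:00

The Moon has covered 5/29.530 of its cycle, so θ ≈ 360° × 5/29.530 = 61.0°.
Delay after the Sun = 61.0° / (15°/h) ≈ 4.06 h.
12:00 + 4.06 h ≈ 16:04 → 16:00 to the nearest hour.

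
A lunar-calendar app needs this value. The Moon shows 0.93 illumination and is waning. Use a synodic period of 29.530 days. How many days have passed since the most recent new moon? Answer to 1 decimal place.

From f = (1 − cos θ)/2: cos θ = 1 − 2×0.93 = -0.860; arccos → 149.3°.
Since the Moon is past full (waning), take the reflex angle: θ = 360° − 149.3° = 210.7°.
At 360°/29.530 d per day, 210.7° corresponds to 17.28 days.

17.3 days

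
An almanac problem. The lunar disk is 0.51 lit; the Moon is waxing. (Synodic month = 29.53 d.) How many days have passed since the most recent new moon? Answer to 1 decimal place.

Invert f = (1 − cos θ)/2 to get cos θ = 1 − 2(0.51) = -0.020, hence θ₀ = arccos -0.020 = 91.1°.
Before full moon the principal value applies: θ = 91.1°.
That fraction of the synodic month is 91.1/360 × 29.53 d ≈ 7.48 d.

7.5 days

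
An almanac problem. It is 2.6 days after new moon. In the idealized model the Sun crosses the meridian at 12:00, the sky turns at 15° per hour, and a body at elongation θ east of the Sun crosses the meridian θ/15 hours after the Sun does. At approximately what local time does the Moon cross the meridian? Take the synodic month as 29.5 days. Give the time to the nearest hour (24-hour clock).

14:00

Elongation θ = 360° × 2.6/29.5 ≈ 31.7°.
At 15° of sky rotation per hour, 31.7° corresponds to a 2.12 h lag.
12:00 + 2.12 h ≈ 14:07 → 14:00 to the nearest hour.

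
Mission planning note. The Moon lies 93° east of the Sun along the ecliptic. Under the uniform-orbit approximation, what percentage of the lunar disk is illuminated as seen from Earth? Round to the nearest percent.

53%

f = (1 − cos 93°)/2 = (1 − (-0.052))/2 ≈ 0.526, i.e. 53%.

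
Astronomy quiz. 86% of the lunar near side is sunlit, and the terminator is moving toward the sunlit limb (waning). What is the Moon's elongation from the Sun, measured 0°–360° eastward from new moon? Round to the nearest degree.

From f = (1 − cos θ)/2: cos θ = 1 − 2×0.86 = -0.720; arccos → 136.1°.
A waning Moon lies in 180°–360°, so θ = 360° − 136.1° = 223.9°.

224°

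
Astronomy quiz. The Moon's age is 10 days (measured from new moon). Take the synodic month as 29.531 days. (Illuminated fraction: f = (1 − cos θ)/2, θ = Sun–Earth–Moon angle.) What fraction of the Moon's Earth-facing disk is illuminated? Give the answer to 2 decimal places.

0.76

Elongation θ = 360° × 10/29.531 ≈ 121.9°.
cos 121.9° = (-0.529), so f = (1 − (-0.529))/2 = 0.764.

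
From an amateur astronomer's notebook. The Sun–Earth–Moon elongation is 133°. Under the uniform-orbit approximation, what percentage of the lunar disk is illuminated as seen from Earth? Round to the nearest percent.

cos 133° = (-0.682), so f = (1 − (-0.682))/2 = 0.841, i.e. 84%.

84%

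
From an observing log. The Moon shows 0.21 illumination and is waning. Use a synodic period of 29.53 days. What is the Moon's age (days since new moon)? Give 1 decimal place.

25.1 days

cos θ = 1 − 2f = 0.580, giving a principal value of 54.5°.
Waning ⇒ past full, so θ = 360° − 54.5° = 305.5°.
At 360°/29.53 d per day, 305.5° corresponds to 25.06 days.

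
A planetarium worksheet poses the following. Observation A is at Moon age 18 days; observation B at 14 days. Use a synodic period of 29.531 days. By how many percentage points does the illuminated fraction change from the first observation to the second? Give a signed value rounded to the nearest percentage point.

First observation: θ = 360°·18/29.531 = 219.4°, so f = 0.886.
Second observation: θ = 170.7°, f = 0.993.
Δf = 0.993 − 0.886 = +0.107, i.e. +11 pp.

+11 percentage points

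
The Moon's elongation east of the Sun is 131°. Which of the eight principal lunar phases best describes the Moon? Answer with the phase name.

The waxing gibbous sector spans roughly 112°–158°; 131° falls inside it.

waxing gibbous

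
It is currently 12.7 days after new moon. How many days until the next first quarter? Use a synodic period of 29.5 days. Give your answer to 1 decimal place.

24.2 days

First quarter occurs at elongation 90°, i.e. at age 29.5 × 90/360 = 7.375 d.
Already past this cycle's first quarter; the next is at 7.375 + 29.5 = 36.875 d, so 36.875 − 12.7 = 24.175 days.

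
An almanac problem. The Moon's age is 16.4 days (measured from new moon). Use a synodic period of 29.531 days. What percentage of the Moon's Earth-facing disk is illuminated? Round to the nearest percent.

The Moon has covered 16.4/29.531 of its cycle, so θ ≈ 360° × 16.4/29.531 = 199.9°.
With cos θ = (-0.940), the lit fraction is (1 − (-0.940))/2 ≈ 0.970, so 97%.

97%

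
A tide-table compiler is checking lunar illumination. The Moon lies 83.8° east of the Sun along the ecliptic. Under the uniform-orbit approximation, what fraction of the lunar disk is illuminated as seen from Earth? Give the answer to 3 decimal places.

Half-versine of 83.8°: (1 − 0.108)/2 = 0.446.

0.446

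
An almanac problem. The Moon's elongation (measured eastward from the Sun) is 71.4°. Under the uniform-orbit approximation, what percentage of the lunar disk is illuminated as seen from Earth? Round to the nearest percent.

34%

f = (1 − cos 71.4°)/2 = (1 − 0.319)/2 ≈ 0.341, i.e. 34%.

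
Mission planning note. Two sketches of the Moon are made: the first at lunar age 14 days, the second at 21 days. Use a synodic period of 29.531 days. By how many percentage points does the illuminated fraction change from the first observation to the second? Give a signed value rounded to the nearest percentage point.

θ₁ = 360° × 14/29.531 = 170.7°, f₁ = (1 − cos θ₁)/2 = 0.993.
θ₂ = 360° × 21/29.531 = 256.0°, f₂ = (1 − cos θ₂)/2 = 0.621.
Change = f₂ − f₁ = -0.372 → -37 percentage points.

-37 percentage points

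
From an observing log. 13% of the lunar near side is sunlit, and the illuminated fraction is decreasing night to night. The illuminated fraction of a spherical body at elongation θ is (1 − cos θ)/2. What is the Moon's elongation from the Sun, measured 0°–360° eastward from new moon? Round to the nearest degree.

From f = (1 − cos θ)/2: cos θ = 1 − 2×0.13 = 0.740; arccos → 42.3°.
A waning Moon lies in 180°–360°, so θ = 360° − 42.3° = 317.7°.

318°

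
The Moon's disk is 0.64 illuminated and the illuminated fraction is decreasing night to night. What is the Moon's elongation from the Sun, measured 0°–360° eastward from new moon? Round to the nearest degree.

254°

cos θ = 1 − 2f = -0.280, giving a principal value of 106.3°.
A waning Moon lies in 180°–360°, so θ = 360° − 106.3° = 253.7°.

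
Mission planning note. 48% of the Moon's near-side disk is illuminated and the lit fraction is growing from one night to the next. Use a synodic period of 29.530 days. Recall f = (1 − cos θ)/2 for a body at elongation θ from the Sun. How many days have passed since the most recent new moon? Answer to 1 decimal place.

7.2 days

Invert f = (1 − cos θ)/2 to get cos θ = 1 − 2(0.48) = 0.040, hence θ₀ = arccos 0.040 = 87.7°.
The Moon is waxing (0°–180°), so θ = 87.7° directly.
Age = 29.530 × 87.7°/360° ≈ 7.19 days.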